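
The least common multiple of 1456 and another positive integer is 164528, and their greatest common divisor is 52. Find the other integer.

5876

gcd × lcm = product of the two integers, so the other integer is (52 × 164528) / 1456 = 5876.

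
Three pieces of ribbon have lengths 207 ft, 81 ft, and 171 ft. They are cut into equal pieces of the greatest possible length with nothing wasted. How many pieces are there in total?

Piece length = gcd(207, 81, 171).
207 = 3^2 × 23
81 = 3^4
171 = 3^2 × 19
gcd(207, 81, 171) = 3^2 = 9.
Total pieces = 207/9 + 81/9 + 171/9 = 23 + 9 + 19 = 51.

51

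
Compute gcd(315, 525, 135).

315 = 3^2 × 5 × 7
525 = 3 × 5^2 × 7
135 = 3^3 × 5
gcd(315, 525, 135) = 3 × 5 = 15.

15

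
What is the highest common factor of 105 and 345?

15

105 = 3 × 5 × 7
345 = 3 × 5 × 23
gcd(105, 345) = 3 × 5 = 15.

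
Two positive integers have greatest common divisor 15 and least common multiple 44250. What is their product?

663750

For any two positive integers, gcd × lcm = product = 15 × 44250 = 663750.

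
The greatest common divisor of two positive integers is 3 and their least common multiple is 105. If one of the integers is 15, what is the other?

For two integers, gcd × lcm = product, so the other is (3 × 105) / 15 = 315 / 15 = 21.

21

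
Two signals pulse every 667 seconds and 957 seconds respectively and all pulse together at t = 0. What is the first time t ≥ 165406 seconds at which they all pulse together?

176088 seconds

Joint pulses occur at multiples of LCM(667, 957).
667 = 23 × 29
957 = 3 × 11 × 29
LCM(667, 957) = 3 × 11 × 23 × 29 = 22011.
Smallest multiple of 22011 that is ≥ 165406: ⌈165406/22011⌉ × 22011 = 8 × 22011 = 176088.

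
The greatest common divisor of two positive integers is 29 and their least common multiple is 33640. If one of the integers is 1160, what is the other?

841

For two integers, gcd × lcm = product, so the other is (29 × 33640) / 1160 = 975560 / 1160 = 841.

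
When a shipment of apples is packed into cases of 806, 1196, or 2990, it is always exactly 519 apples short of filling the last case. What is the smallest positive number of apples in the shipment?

184861

Being 519 short of a full case of size k means N ≡ −519 (mod k), i.e. N + 519 is a multiple of each size.
806 = 2 × 13 × 31
1196 = 2^2 × 13 × 23
2990 = 2 × 5 × 13 × 23
LCM(806, 1196, 2990) = 2^2 × 5 × 13 × 23 × 31 = 185380.
Smallest positive N is 185380 − 519 = 184861.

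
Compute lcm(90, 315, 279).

19530

90 = 2 × 3^2 × 5
315 = 3^2 × 5 × 7
279 = 3^2 × 31
LCM(90, 315, 279) = 2 × 3^2 × 5 × 7 × 31 = 19530.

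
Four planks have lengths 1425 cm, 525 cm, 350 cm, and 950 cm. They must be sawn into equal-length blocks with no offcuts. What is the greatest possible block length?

25 cm

This is the greatest common divisor of 1425, 525, 350, and 950.
1425 = 3 × 5^2 × 19
525 = 3 × 5^2 × 7
350 = 2 × 5^2 × 7
950 = 2 × 5^2 × 19
gcd(1425, 525, 350, 950) = 5^2 = 25.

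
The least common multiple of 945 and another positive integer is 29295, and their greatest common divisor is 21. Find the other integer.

gcd × lcm = product of the two integers, so the other integer is (21 × 29295) / 945 = 651.

651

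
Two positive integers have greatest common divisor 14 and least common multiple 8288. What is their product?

For any two positive integers, gcd × lcm = product = 14 × 8288 = 116032.

116032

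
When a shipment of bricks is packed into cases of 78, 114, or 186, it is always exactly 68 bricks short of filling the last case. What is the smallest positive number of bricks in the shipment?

45874

Being 68 short of a full case of size k means N ≡ −68 (mod k), i.e. N + 68 is a multiple of each size.
78 = 2 × 3 × 13
114 = 2 × 3 × 19
186 = 2 × 3 × 31
LCM(78, 114, 186) = 2 × 3 × 13 × 19 × 31 = 45942.
Smallest positive N is 45942 − 68 = 45874.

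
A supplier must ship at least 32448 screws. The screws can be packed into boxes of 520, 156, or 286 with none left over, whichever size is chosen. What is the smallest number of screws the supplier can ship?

34320

The number of screws must be a common multiple of 520, 156, and 286, so a multiple of their LCM.
520 = 2^3 × 5 × 13
156 = 2^2 × 3 × 13
286 = 2 × 11 × 13
LCM(520, 156, 286) = 2^3 × 3 × 5 × 11 × 13 = 17160.
Smallest multiple of 17160 that is ≥ 32448: ⌈32448/17160⌉ × 17160 = 2 × 17160 = 34320.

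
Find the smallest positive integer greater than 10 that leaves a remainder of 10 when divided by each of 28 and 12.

94

N − 10 must be a common multiple of 28 and 12.
28 = 2^2 × 7
12 = 2^2 × 3
LCM(28, 12) = 2^2 × 3 × 7 = 84.
Smallest N > 10 is LCM + 10 = 84 + 10 = 94.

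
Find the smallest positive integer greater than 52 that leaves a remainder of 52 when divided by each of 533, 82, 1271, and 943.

760110

N − 52 must be a common multiple of 533, 82, 1271, and 943.
533 = 13 × 41
82 = 2 × 41
1271 = 31 × 41
943 = 23 × 41
LCM(533, 82, 1271, 943) = 2 × 13 × 23 × 31 × 41 = 760058.
Smallest N > 52 is LCM + 52 = 760058 + 52 = 760110.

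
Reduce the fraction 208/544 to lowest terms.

13/34

208 = 2^4 × 13
544 = 2^5 × 17
gcd(208, 544) = 2^4 = 16.
Divide numerator and denominator by 16: 208/544 = 13/34.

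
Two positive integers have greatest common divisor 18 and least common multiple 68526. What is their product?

1233468

For any two positive integers, gcd × lcm = product = 18 × 68526 = 1233468.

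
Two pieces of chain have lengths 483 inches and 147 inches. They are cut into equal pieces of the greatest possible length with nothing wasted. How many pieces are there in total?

30

Piece length = gcd(483, 147).
483 = 3 × 7 × 23
147 = 3 × 7^2
gcd(483, 147) = 3 × 7 = 21.
Total pieces = 483/21 + 147/21 = 23 + 7 = 30.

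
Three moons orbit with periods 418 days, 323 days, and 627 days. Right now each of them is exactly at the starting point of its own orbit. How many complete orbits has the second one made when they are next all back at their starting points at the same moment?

66 orbits

The first common completion time is the LCM of the periods.
418 = 2 × 11 × 19
323 = 17 × 19
627 = 3 × 11 × 19
LCM(418, 323, 627) = 2 × 3 × 11 × 17 × 19 = 21318.
Orbits for period 323: 21318 / 323 = 66.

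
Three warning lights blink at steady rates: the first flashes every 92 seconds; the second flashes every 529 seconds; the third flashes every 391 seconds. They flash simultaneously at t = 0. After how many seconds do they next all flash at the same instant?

35972 seconds

The first simultaneous occurrence is after LCM of the individual periods.
92 = 2^2 × 23
529 = 23^2
391 = 17 × 23
LCM(92, 529, 391) = 2^2 × 17 × 23^2 = 35972.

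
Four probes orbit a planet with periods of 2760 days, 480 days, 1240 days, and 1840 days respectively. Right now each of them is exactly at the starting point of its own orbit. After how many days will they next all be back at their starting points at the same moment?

342240 days

The first simultaneous occurrence is after LCM of the individual periods.
2760 = 2^3 × 3 × 5 × 23
480 = 2^5 × 3 × 5
1240 = 2^3 × 5 × 31
1840 = 2^4 × 5 × 23
LCM(2760, 480, 1240, 1840) = 2^5 × 3 × 5 × 23 × 31 = 342240.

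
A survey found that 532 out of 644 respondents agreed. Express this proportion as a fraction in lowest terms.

532 = 2^2 × 7 × 19
644 = 2^2 × 7 × 23
gcd(532, 644) = 2^2 × 7 = 28.
Divide numerator and denominator by 28: 532/644 = 19/23.

19/23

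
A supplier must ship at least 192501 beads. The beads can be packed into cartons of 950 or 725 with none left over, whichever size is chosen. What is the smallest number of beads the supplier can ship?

192850

The number of beads must be a common multiple of 950 and 725, so a multiple of their LCM.
950 = 2 × 5^2 × 19
725 = 5^2 × 29
LCM(950, 725) = 2 × 5^2 × 19 × 29 = 27550.
Smallest multiple of 27550 that is ≥ 192501: ⌈192501/27550⌉ × 27550 = 7 × 27550 = 192850.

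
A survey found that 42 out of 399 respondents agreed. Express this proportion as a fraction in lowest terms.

42 = 2 × 3 × 7
399 = 3 × 7 × 19
gcd(42, 399) = 3 × 7 = 21.
Divide numerator and denominator by 21: 42/399 = 2/19.

2/19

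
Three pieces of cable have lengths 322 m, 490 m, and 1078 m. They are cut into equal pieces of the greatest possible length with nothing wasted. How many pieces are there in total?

Piece length = gcd(322, 490, 1078).
322 = 2 × 7 × 23
490 = 2 × 5 × 7^2
1078 = 2 × 7^2 × 11
gcd(322, 490, 1078) = 2 × 7 = 14.
Total pieces = 322/14 + 490/14 + 1078/14 = 23 + 35 + 77 = 135.

135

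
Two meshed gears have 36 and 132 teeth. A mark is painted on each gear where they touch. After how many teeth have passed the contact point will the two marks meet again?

396 teeth

The first simultaneous occurrence is after LCM of the individual periods.
36 = 2^2 × 3^2
132 = 2^2 × 3 × 11
LCM(36, 132) = 2^2 × 3^2 × 11 = 396.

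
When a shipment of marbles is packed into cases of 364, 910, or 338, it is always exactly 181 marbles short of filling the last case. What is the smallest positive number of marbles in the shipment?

Being 181 short of a full case of size k means N ≡ −181 (mod k), i.e. N + 181 is a multiple of each size.
364 = 2^2 × 7 × 13
910 = 2 × 5 × 7 × 13
338 = 2 × 13^2
LCM(364, 910, 338) = 2^2 × 5 × 7 × 13^2 = 23660.
Smallest positive N is 23660 − 181 = 23479.

23479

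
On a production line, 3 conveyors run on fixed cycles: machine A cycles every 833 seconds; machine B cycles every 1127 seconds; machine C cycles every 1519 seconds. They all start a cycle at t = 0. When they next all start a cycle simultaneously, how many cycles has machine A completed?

713 cycles

All finish a whole number of cycles simultaneously at t = LCM of the periods.
833 = 7^2 × 17
1127 = 7^2 × 23
1519 = 7^2 × 31
LCM(833, 1127, 1519) = 7^2 × 17 × 23 × 31 = 593929.
Cycles for period 833: 593929 / 833 = 713.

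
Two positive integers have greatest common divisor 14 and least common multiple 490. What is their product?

For any two positive integers, gcd × lcm = product = 14 × 490 = 6860.

6860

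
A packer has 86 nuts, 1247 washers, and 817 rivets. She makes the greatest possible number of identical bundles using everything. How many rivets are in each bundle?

Number of bundles = gcd(86, 1247, 817).
86 = 2 × 43
1247 = 29 × 43
817 = 19 × 43
gcd(86, 1247, 817) = 43.
rivets per bundle = 817 / 43 = 19.

19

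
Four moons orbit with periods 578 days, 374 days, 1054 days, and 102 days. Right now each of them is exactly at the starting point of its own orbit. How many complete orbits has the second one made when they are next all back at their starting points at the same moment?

1581 orbits

The first common completion time is the LCM of the periods.
578 = 2 × 17^2
374 = 2 × 11 × 17
1054 = 2 × 17 × 31
102 = 2 × 3 × 17
LCM(578, 374, 1054, 102) = 2 × 3 × 11 × 17^2 × 31 = 591294.
Orbits for period 374: 591294 / 374 = 1581.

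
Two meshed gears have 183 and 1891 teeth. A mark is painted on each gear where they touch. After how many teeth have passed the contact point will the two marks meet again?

They coincide at every common multiple of the periods; the first is the LCM.
183 = 3 × 61
1891 = 31 × 61
LCM(183, 1891) = 3 × 31 × 61 = 5673.

5673 teeth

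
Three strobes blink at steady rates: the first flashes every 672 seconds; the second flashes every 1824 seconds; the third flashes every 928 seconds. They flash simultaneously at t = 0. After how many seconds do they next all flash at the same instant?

370272 seconds

They coincide at every common multiple of the periods; the first is the LCM.
672 = 2^5 × 3 × 7
1824 = 2^5 × 3 × 19
928 = 2^5 × 29
LCM(672, 1824, 928) = 2^5 × 3 × 7 × 19 × 29 = 370272.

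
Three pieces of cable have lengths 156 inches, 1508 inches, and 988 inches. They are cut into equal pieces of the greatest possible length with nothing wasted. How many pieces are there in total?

51

Piece length = gcd(156, 1508, 988).
156 = 2^2 × 3 × 13
1508 = 2^2 × 13 × 29
988 = 2^2 × 13 × 19
gcd(156, 1508, 988) = 2^2 × 13 = 52.
Total pieces = 156/52 + 1508/52 + 988/52 = 3 + 29 + 19 = 51.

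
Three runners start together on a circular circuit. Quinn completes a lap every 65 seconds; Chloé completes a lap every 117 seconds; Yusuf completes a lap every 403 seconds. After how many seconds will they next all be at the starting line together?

They coincide at every common multiple of the periods; the first is the LCM.
65 = 5 × 13
117 = 3^2 × 13
403 = 13 × 31
LCM(65, 117, 403) = 3^2 × 5 × 13 × 31 = 18135.

18135 seconds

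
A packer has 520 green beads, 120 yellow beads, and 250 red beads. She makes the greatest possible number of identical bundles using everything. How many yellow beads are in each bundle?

Number of bundles = gcd(520, 120, 250).
520 = 2^3 × 5 × 13
120 = 2^3 × 3 × 5
250 = 2 × 5^3
gcd(520, 120, 250) = 2 × 5 = 10.
yellow beads per bundle = 120 / 10 = 12.

12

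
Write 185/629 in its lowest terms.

5/17

185 = 5 × 37
629 = 17 × 37
gcd(185, 629) = 37.
Divide numerator and denominator by 37: 185/629 = 5/17.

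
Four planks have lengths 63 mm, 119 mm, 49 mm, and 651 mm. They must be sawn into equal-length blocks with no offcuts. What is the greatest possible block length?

The block length must divide every plank, so the greatest is gcd(63, 119, 49, 651).
63 = 3^2 × 7
119 = 7 × 17
49 = 7^2
651 = 3 × 7 × 31
gcd(63, 119, 49, 651) = 7.

7 mm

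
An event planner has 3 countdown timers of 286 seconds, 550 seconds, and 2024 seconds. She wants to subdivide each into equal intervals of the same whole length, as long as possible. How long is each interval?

22 seconds

The interval must divide each timer length; the longest such is the gcd.
286 = 2 × 11 × 13
550 = 2 × 5^2 × 11
2024 = 2^3 × 11 × 23
gcd(286, 550, 2024) = 2 × 11 = 22.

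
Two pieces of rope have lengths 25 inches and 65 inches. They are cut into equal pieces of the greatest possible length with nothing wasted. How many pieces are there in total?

Piece length = gcd(25, 65).
25 = 5^2
65 = 5 × 13
gcd(25, 65) = 5.
Total pieces = 25/5 + 65/5 = 5 + 13 = 18.

18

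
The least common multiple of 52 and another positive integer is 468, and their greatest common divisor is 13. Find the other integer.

gcd × lcm = product of the two integers, so the other integer is (13 × 468) / 52 = 117.

117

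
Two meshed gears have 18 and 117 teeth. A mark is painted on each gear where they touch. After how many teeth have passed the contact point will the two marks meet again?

234 teeth

They coincide at every common multiple of the periods; the first is the LCM.
18 = 2 × 3^2
117 = 3^2 × 13
LCM(18, 117) = 2 × 3^2 × 13 = 234.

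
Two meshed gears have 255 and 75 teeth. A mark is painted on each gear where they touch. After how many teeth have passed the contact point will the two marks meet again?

1275 teeth

The first simultaneous occurrence is after LCM of the individual periods.
255 = 3 × 5 × 17
75 = 3 × 5^2
LCM(255, 75) = 3 × 5^2 × 17 = 1275.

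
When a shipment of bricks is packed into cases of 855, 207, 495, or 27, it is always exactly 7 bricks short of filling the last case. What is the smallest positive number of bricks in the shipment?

648938

Being 7 short of a full case of size k means N ≡ −7 (mod k), i.e. N + 7 is a multiple of each size.
855 = 3^2 × 5 × 19
207 = 3^2 × 23
495 = 3^2 × 5 × 11
27 = 3^3
LCM(855, 207, 495, 27) = 3^3 × 5 × 11 × 19 × 23 = 648945.
Smallest positive N is 648945 − 7 = 648938.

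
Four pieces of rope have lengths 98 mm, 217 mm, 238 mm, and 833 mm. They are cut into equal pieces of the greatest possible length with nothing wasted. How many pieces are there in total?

198

Piece length = gcd(98, 217, 238, 833).
98 = 2 × 7^2
217 = 7 × 31
238 = 2 × 7 × 17
833 = 7^2 × 17
gcd(98, 217, 238, 833) = 7.
Total pieces = 98/7 + 217/7 + 238/7 + 833/7 = 14 + 31 + 34 + 119 = 198.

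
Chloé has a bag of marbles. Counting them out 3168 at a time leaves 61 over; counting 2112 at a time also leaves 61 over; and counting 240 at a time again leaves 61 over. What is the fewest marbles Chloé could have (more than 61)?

31741

N − 61 must be a common multiple of 3168, 2112, and 240.
3168 = 2^5 × 3^2 × 11
2112 = 2^6 × 3 × 11
240 = 2^4 × 3 × 5
LCM(3168, 2112, 240) = 2^6 × 3^2 × 5 × 11 = 31680.
Smallest N > 61 is LCM + 61 = 31680 + 61 = 31741.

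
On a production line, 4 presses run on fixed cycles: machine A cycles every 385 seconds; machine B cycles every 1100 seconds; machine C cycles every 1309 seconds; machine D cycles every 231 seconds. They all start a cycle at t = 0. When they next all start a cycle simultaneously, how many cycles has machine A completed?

1020 cycles

The first common completion time is the LCM of the periods.
385 = 5 × 7 × 11
1100 = 2^2 × 5^2 × 11
1309 = 7 × 11 × 17
231 = 3 × 7 × 11
LCM(385, 1100, 1309, 231) = 2^2 × 3 × 5^2 × 7 × 11 × 17 = 392700.
Cycles for period 385: 392700 / 385 = 1020.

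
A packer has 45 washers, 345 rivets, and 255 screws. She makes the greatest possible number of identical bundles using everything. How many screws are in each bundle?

Number of bundles = gcd(45, 345, 255).
45 = 3^2 × 5
345 = 3 × 5 × 23
255 = 3 × 5 × 17
gcd(45, 345, 255) = 3 × 5 = 15.
screws per bundle = 255 / 15 = 17.

17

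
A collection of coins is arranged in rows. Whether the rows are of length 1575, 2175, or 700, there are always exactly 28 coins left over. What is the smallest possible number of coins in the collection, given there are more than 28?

N − 28 must be a common multiple of 1575, 2175, and 700.
1575 = 3^2 × 5^2 × 7
2175 = 3 × 5^2 × 29
700 = 2^2 × 5^2 × 7
LCM(1575, 2175, 700) = 2^2 × 3^2 × 5^2 × 7 × 29 = 182700.
Smallest N > 28 is LCM + 28 = 182700 + 28 = 182728.

182728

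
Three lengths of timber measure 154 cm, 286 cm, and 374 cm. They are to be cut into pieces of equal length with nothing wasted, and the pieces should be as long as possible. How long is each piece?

The greatest length dividing all of 154, 286, and 374 is their gcd.
154 = 2 × 7 × 11
286 = 2 × 11 × 13
374 = 2 × 11 × 17
gcd(154, 286, 374) = 2 × 11 = 22.

22 cm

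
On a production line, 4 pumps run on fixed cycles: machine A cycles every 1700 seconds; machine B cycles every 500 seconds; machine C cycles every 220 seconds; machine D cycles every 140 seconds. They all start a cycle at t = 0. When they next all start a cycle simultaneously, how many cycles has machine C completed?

All finish a whole number of cycles simultaneously at t = LCM of the periods.
1700 = 2^2 × 5^2 × 17
500 = 2^2 × 5^3
220 = 2^2 × 5 × 11
140 = 2^2 × 5 × 7
LCM(1700, 500, 220, 140) = 2^2 × 5^3 × 7 × 11 × 17 = 654500.
Cycles for period 220: 654500 / 220 = 2975.

2975 cycles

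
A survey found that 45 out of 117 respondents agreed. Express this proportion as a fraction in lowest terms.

45 = 3^2 × 5
117 = 3^2 × 13
gcd(45, 117) = 3^2 = 9.
Divide numerator and denominator by 9: 45/117 = 5/13.

5/13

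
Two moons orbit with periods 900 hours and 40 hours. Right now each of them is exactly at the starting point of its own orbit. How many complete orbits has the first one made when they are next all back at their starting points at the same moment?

2 orbits

All finish a whole number of cycles simultaneously at t = LCM of the periods.
900 = 2^2 × 3^2 × 5^2
40 = 2^3 × 5
LCM(900, 40) = 2^3 × 3^2 × 5^2 = 1800.
Orbits for period 900: 1800 / 900 = 2.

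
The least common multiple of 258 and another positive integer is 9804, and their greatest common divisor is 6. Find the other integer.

228

gcd × lcm = product of the two integers, so the other integer is (6 × 9804) / 258 = 228.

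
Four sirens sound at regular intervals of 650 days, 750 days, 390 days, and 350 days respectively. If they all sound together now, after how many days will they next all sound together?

They coincide at every common multiple of the periods; the first is the LCM.
650 = 2 × 5^2 × 13
750 = 2 × 3 × 5^3
390 = 2 × 3 × 5 × 13
350 = 2 × 5^2 × 7
LCM(650, 750, 390, 350) = 2 × 3 × 5^3 × 7 × 13 = 68250.

68250 days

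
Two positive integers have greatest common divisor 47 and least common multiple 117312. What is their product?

For any two positive integers, gcd × lcm = product = 47 × 117312 = 5513664.

5513664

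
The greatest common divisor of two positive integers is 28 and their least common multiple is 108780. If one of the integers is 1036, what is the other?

For two integers, gcd × lcm = product, so the other is (28 × 108780) / 1036 = 3045840 / 1036 = 2940.

2940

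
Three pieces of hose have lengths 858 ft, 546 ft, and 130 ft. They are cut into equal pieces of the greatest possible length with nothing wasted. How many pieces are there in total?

59

Piece length = gcd(858, 546, 130).
858 = 2 × 3 × 11 × 13
546 = 2 × 3 × 7 × 13
130 = 2 × 5 × 13
gcd(858, 546, 130) = 2 × 13 = 26.
Total pieces = 858/26 + 546/26 + 130/26 = 33 + 21 + 5 = 59.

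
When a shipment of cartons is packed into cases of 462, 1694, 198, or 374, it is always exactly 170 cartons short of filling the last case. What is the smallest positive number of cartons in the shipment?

Being 170 short of a full case of size k means N ≡ −170 (mod k), i.e. N + 170 is a multiple of each size.
462 = 2 × 3 × 7 × 11
1694 = 2 × 7 × 11^2
198 = 2 × 3^2 × 11
374 = 2 × 11 × 17
LCM(462, 1694, 198, 374) = 2 × 3^2 × 7 × 11^2 × 17 = 259182.
Smallest positive N is 259182 − 170 = 259012.

259012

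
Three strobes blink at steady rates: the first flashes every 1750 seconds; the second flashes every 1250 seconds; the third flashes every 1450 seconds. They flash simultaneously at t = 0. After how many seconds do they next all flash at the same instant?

253750 seconds

They coincide at every common multiple of the periods; the first is the LCM.
1750 = 2 × 5^3 × 7
1250 = 2 × 5^4
1450 = 2 × 5^2 × 29
LCM(1750, 1250, 1450) = 2 × 5^4 × 7 × 29 = 253750.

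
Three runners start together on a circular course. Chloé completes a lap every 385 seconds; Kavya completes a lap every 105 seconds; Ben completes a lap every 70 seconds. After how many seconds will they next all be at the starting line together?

The first simultaneous occurrence is after LCM of the individual periods.
385 = 5 × 7 × 11
105 = 3 × 5 × 7
70 = 2 × 5 × 7
LCM(385, 105, 70) = 2 × 3 × 5 × 7 × 11 = 2310.

2310 seconds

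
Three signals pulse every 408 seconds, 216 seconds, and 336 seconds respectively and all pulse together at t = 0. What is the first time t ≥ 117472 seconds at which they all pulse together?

154224 seconds

Joint pulses occur at multiples of LCM(408, 216, 336).
408 = 2^3 × 3 × 17
216 = 2^3 × 3^3
336 = 2^4 × 3 × 7
LCM(408, 216, 336) = 2^4 × 3^3 × 7 × 17 = 51408.
Smallest multiple of 51408 that is ≥ 117472: ⌈117472/51408⌉ × 51408 = 3 × 51408 = 154224.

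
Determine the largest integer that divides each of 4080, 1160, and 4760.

4080 = 2^4 × 3 × 5 × 17
1160 = 2^3 × 5 × 29
4760 = 2^3 × 5 × 7 × 17
gcd(4080, 1160, 4760) = 2^3 × 5 = 40.

40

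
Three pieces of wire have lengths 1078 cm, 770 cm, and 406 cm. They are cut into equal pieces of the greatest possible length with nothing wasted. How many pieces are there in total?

Piece length = gcd(1078, 770, 406).
1078 = 2 × 7^2 × 11
770 = 2 × 5 × 7 × 11
406 = 2 × 7 × 29
gcd(1078, 770, 406) = 2 × 7 = 14.
Total pieces = 1078/14 + 770/14 + 406/14 = 77 + 55 + 29 = 161.

161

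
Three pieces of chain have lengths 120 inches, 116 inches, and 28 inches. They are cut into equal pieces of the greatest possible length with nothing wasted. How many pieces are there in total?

66

Piece length = gcd(120, 116, 28).
120 = 2^3 × 3 × 5
116 = 2^2 × 29
28 = 2^2 × 7
gcd(120, 116, 28) = 2^2 = 4.
Total pieces = 120/4 + 116/4 + 28/4 = 30 + 29 + 7 = 66.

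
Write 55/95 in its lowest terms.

55 = 5 × 11
95 = 5 × 19
gcd(55, 95) = 5.
Divide numerator and denominator by 5: 55/95 = 11/19.

11/19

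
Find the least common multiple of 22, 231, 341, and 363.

157542

22 = 2 × 11
231 = 3 × 7 × 11
341 = 11 × 31
363 = 3 × 11^2
LCM(22, 231, 341, 363) = 2 × 3 × 7 × 11^2 × 31 = 157542.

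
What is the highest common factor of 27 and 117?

9

27 = 3^3
117 = 3^2 × 13
gcd(27, 117) = 3^2 = 9.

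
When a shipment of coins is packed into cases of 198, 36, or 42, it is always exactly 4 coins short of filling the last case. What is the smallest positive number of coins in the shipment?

Being 4 short of a full case of size k means N ≡ −4 (mod k), i.e. N + 4 is a multiple of each size.
198 = 2 × 3^2 × 11
36 = 2^2 × 3^2
42 = 2 × 3 × 7
LCM(198, 36, 42) = 2^2 × 3^2 × 7 × 11 = 2772.
Smallest positive N is 2772 − 4 = 2768.

2768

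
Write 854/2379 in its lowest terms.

854 = 2 × 7 × 61
2379 = 3 × 13 × 61
gcd(854, 2379) = 61.
Divide numerator and denominator by 61: 854/2379 = 14/39.

14/39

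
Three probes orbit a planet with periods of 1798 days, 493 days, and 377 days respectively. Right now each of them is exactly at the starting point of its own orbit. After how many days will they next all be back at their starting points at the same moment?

The first simultaneous occurrence is after LCM of the individual periods.
1798 = 2 × 29 × 31
493 = 17 × 29
377 = 13 × 29
LCM(1798, 493, 377) = 2 × 13 × 17 × 29 × 31 = 397358.

397358 days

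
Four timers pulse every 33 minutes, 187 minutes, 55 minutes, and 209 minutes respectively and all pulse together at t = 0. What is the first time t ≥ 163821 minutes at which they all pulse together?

Joint pulses occur at multiples of LCM(33, 187, 55, 209).
33 = 3 × 11
187 = 11 × 17
55 = 5 × 11
209 = 11 × 19
LCM(33, 187, 55, 209) = 3 × 5 × 11 × 17 × 19 = 53295.
Smallest multiple of 53295 that is ≥ 163821: ⌈163821/53295⌉ × 53295 = 4 × 53295 = 213180.

213180 minutes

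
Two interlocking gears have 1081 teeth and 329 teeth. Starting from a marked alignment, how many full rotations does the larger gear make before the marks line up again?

7 rotations

The first common completion time is the LCM of the periods.
1081 = 23 × 47
329 = 7 × 47
LCM(1081, 329) = 7 × 23 × 47 = 7567.
Rotations for period 1081: 7567 / 1081 = 7.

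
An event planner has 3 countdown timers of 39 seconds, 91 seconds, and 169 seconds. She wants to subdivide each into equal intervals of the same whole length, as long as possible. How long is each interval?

13 seconds

The interval must divide each timer length; the longest such is the gcd.
39 = 3 × 13
91 = 7 × 13
169 = 13^2
gcd(39, 91, 169) = 13.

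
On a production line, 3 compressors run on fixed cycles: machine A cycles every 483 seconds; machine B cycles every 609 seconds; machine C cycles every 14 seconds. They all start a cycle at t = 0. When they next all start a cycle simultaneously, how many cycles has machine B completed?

46 cycles

The first common completion time is the LCM of the periods.
483 = 3 × 7 × 23
609 = 3 × 7 × 29
14 = 2 × 7
LCM(483, 609, 14) = 2 × 3 × 7 × 23 × 29 = 28014.
Cycles for period 609: 28014 / 609 = 46.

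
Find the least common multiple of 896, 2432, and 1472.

391552

896 = 2^7 × 7
2432 = 2^7 × 19
1472 = 2^6 × 23
LCM(896, 2432, 1472) = 2^7 × 7 × 19 × 23 = 391552.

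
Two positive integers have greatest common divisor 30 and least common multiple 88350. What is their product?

For any two positive integers, gcd × lcm = product = 30 × 88350 = 2650500.

2650500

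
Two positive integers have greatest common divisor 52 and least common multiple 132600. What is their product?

6895200

For any two positive integers, gcd × lcm = product = 52 × 132600 = 6895200.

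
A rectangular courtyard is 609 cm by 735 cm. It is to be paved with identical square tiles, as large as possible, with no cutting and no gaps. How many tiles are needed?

1015

Tile side = gcd(609, 735).
609 = 3 × 7 × 29
735 = 3 × 5 × 7^2
gcd(609, 735) = 3 × 7 = 21.
Tiles: (609/21) × (735/21) = 29 × 35 = 1015.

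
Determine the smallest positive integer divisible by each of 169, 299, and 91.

27209

169 = 13^2
299 = 13 × 23
91 = 7 × 13
LCM(169, 299, 91) = 7 × 13^2 × 23 = 27209.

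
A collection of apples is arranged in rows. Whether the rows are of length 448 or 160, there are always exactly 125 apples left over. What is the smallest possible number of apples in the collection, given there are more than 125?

2365

N − 125 must be a common multiple of 448 and 160.
448 = 2^6 × 7
160 = 2^5 × 5
LCM(448, 160) = 2^6 × 5 × 7 = 2240.
Smallest N > 125 is LCM + 125 = 2240 + 125 = 2365.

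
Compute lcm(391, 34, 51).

2346

391 = 17 × 23
34 = 2 × 17
51 = 3 × 17
LCM(391, 34, 51) = 2 × 3 × 17 × 23 = 2346.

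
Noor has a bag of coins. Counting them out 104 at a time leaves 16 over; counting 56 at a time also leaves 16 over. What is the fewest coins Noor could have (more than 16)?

744

N − 16 must be a common multiple of 104 and 56.
104 = 2^3 × 13
56 = 2^3 × 7
LCM(104, 56) = 2^3 × 7 × 13 = 728.
Smallest N > 16 is LCM + 16 = 728 + 16 = 744.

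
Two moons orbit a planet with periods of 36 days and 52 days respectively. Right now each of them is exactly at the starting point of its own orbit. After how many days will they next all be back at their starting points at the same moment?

468 days

The first simultaneous occurrence is after LCM of the individual periods.
36 = 2^2 × 3^2
52 = 2^2 × 13
LCM(36, 52) = 2^2 × 3^2 × 13 = 468.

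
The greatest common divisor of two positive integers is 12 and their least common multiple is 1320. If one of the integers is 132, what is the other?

120

For two integers, gcd × lcm = product, so the other is (12 × 1320) / 132 = 15840 / 132 = 120.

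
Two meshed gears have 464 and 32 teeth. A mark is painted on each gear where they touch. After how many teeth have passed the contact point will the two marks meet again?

928 teeth

The first simultaneous occurrence is after LCM of the individual periods.
464 = 2^4 × 29
32 = 2^5
LCM(464, 32) = 2^5 × 29 = 928.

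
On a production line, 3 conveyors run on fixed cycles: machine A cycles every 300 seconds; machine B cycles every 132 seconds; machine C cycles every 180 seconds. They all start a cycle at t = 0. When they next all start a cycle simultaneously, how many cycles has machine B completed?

75 cycles

The first common completion time is the LCM of the periods.
300 = 2^2 × 3 × 5^2
132 = 2^2 × 3 × 11
180 = 2^2 × 3^2 × 5
LCM(300, 132, 180) = 2^2 × 3^2 × 5^2 × 11 = 9900.
Cycles for period 132: 9900 / 132 = 75.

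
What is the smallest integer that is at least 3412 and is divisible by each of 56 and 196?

The integer must be a common multiple of 56 and 196, so a multiple of their LCM.
56 = 2^3 × 7
196 = 2^2 × 7^2
LCM(56, 196) = 2^3 × 7^2 = 392.
Smallest multiple of 392 that is ≥ 3412: ⌈3412/392⌉ × 392 = 9 × 392 = 3528.

3528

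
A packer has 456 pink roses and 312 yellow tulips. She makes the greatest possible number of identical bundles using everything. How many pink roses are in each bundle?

19

Number of bundles = gcd(456, 312).
456 = 2^3 × 3 × 19
312 = 2^3 × 3 × 13
gcd(456, 312) = 2^3 × 3 = 24.
pink roses per bundle = 456 / 24 = 19.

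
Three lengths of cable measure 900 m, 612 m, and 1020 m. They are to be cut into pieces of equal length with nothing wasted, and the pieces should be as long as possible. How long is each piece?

12 m

The greatest length dividing all of 900, 612, and 1020 is their gcd.
900 = 2^2 × 3^2 × 5^2
612 = 2^2 × 3^2 × 17
1020 = 2^2 × 3 × 5 × 17
gcd(900, 612, 1020) = 2^2 × 3 = 12.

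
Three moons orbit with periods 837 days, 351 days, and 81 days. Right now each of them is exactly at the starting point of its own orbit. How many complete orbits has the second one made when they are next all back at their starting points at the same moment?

They are all back at their starting positions together after one LCM of the periods.
837 = 3^3 × 31
351 = 3^3 × 13
81 = 3^4
LCM(837, 351, 81) = 3^4 × 13 × 31 = 32643.
Orbits for period 351: 32643 / 351 = 93.

93 orbits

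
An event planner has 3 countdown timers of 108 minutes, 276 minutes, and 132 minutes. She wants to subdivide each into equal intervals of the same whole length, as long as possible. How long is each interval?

The interval must divide each timer length; the longest such is the gcd.
108 = 2^2 × 3^3
276 = 2^2 × 3 × 23
132 = 2^2 × 3 × 11
gcd(108, 276, 132) = 2^2 × 3 = 12.

12 minutes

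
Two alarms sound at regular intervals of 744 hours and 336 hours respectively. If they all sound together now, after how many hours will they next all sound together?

We need the least common multiple of the intervals.
744 = 2^3 × 3 × 31
336 = 2^4 × 3 × 7
LCM(744, 336) = 2^4 × 3 × 7 × 31 = 10416.

10416 hours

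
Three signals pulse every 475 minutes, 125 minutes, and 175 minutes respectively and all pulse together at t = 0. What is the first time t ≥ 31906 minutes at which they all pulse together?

33250 minutes

Joint pulses occur at multiples of LCM(475, 125, 175).
475 = 5^2 × 19
125 = 5^3
175 = 5^2 × 7
LCM(475, 125, 175) = 5^3 × 7 × 19 = 16625.
Smallest multiple of 16625 that is ≥ 31906: ⌈31906/16625⌉ × 16625 = 2 × 16625 = 33250.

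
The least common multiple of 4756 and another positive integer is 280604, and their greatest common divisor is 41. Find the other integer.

2419

gcd × lcm = product of the two integers, so the other integer is (41 × 280604) / 4756 = 2419.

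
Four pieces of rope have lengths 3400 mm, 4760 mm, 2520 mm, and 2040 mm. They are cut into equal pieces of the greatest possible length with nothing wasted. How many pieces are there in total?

318

Piece length = gcd(3400, 4760, 2520, 2040).
3400 = 2^3 × 5^2 × 17
4760 = 2^3 × 5 × 7 × 17
2520 = 2^3 × 3^2 × 5 × 7
2040 = 2^3 × 3 × 5 × 17
gcd(3400, 4760, 2520, 2040) = 2^3 × 5 = 40.
Total pieces = 3400/40 + 4760/40 + 2520/40 + 2040/40 = 85 + 119 + 63 + 51 = 318.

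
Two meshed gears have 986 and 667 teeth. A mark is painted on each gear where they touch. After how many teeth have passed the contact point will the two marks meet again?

We need the least common multiple of the intervals.
986 = 2 × 17 × 29
667 = 23 × 29
LCM(986, 667) = 2 × 17 × 23 × 29 = 22678.

22678 teeth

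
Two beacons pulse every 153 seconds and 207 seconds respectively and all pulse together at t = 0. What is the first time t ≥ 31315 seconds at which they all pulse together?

31671 seconds

Joint pulses occur at multiples of LCM(153, 207).
153 = 3^2 × 17
207 = 3^2 × 23
LCM(153, 207) = 3^2 × 17 × 23 = 3519.
Smallest multiple of 3519 that is ≥ 31315: ⌈31315/3519⌉ × 3519 = 9 × 3519 = 31671.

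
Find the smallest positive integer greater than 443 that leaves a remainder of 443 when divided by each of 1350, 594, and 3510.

N − 443 must be a common multiple of 1350, 594, and 3510.
1350 = 2 × 3^3 × 5^2
594 = 2 × 3^3 × 11
3510 = 2 × 3^3 × 5 × 13
LCM(1350, 594, 3510) = 2 × 3^3 × 5^2 × 11 × 13 = 193050.
Smallest N > 443 is LCM + 443 = 193050 + 443 = 193493.

193493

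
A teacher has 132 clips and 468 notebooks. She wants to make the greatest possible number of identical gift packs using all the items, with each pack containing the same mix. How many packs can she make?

The pack count must divide each quantity, so the greatest is gcd(132, 468).
132 = 2^2 × 3 × 11
468 = 2^2 × 3^2 × 13
gcd(132, 468) = 2^2 × 3 = 12.

12 packs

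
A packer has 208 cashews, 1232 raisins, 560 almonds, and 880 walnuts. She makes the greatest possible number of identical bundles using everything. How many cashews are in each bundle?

13

Number of bundles = gcd(208, 1232, 560, 880).
208 = 2^4 × 13
1232 = 2^4 × 7 × 11
560 = 2^4 × 5 × 7
880 = 2^4 × 5 × 11
gcd(208, 1232, 560, 880) = 2^4 = 16.
cashews per bundle = 208 / 16 = 13.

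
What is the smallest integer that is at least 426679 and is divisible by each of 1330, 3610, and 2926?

555940

The integer must be a common multiple of 1330, 3610, and 2926, so a multiple of their LCM.
1330 = 2 × 5 × 7 × 19
3610 = 2 × 5 × 19^2
2926 = 2 × 7 × 11 × 19
LCM(1330, 3610, 2926) = 2 × 5 × 7 × 11 × 19^2 = 277970.
Smallest multiple of 277970 that is ≥ 426679: ⌈426679/277970⌉ × 277970 = 2 × 277970 = 555940.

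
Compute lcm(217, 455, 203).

217 = 7 × 31
455 = 5 × 7 × 13
203 = 7 × 29
LCM(217, 455, 203) = 5 × 7 × 13 × 29 × 31 = 409045.

409045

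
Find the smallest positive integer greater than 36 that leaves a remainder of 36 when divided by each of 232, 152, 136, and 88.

N − 36 must be a common multiple of 232, 152, 136, and 88.
232 = 2^3 × 29
152 = 2^3 × 19
136 = 2^3 × 17
88 = 2^3 × 11
LCM(232, 152, 136, 88) = 2^3 × 11 × 17 × 19 × 29 = 824296.
Smallest N > 36 is LCM + 36 = 824296 + 36 = 824332.

824332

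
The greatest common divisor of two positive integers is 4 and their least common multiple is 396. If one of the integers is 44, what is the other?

For two integers, gcd × lcm = product, so the other is (4 × 396) / 44 = 1584 / 44 = 36.

36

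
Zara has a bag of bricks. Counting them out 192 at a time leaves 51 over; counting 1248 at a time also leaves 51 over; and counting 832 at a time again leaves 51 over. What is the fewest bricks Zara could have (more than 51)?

N − 51 must be a common multiple of 192, 1248, and 832.
192 = 2^6 × 3
1248 = 2^5 × 3 × 13
832 = 2^6 × 13
LCM(192, 1248, 832) = 2^6 × 3 × 13 = 2496.
Smallest N > 51 is LCM + 51 = 2496 + 51 = 2547.

2547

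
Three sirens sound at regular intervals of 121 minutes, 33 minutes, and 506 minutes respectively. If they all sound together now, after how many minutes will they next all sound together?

16698 minutes

They coincide at every common multiple of the periods; the first is the LCM.
121 = 11^2
33 = 3 × 11
506 = 2 × 11 × 23
LCM(121, 33, 506) = 2 × 3 × 11^2 × 23 = 16698.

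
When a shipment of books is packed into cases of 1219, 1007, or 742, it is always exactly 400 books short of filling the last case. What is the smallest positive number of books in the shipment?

323854

Being 400 short of a full case of size k means N ≡ −400 (mod k), i.e. N + 400 is a multiple of each size.
1219 = 23 × 53
1007 = 19 × 53
742 = 2 × 7 × 53
LCM(1219, 1007, 742) = 2 × 7 × 19 × 23 × 53 = 324254.
Smallest positive N is 324254 − 400 = 323854.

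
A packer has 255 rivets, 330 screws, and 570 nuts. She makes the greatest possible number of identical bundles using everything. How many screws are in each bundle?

22

Number of bundles = gcd(255, 330, 570).
255 = 3 × 5 × 17
330 = 2 × 3 × 5 × 11
570 = 2 × 3 × 5 × 19
gcd(255, 330, 570) = 3 × 5 = 15.
screws per bundle = 330 / 15 = 22.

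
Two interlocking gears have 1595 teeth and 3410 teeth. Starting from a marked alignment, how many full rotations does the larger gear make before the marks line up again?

The first common completion time is the LCM of the periods.
1595 = 5 × 11 × 29
3410 = 2 × 5 × 11 × 31
LCM(1595, 3410) = 2 × 5 × 11 × 29 × 31 = 98890.
Rotations for period 3410: 98890 / 3410 = 29.

29 rotations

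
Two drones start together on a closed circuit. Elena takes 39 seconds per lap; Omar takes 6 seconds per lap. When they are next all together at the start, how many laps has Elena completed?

2 laps

The first common completion time is the LCM of the periods.
39 = 3 × 13
6 = 2 × 3
LCM(39, 6) = 2 × 3 × 13 = 78.
Laps for period 39: 78 / 39 = 2.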